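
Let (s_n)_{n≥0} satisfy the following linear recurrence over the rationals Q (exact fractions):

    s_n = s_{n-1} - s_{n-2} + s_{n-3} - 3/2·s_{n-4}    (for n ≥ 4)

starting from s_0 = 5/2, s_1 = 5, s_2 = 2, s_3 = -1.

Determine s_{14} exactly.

s_4 = 1·-1 + -1·2 + 1·5 + -3/2·5/2 = -7/4
s_5 = 1·-7/4 + -1·-1 + 1·2 + -3/2·5 = -25/4
s_6 = 1·-25/4 + -1·-7/4 + 1·-1 + -3/2·2 = -17/2
s_7 = 1·-17/2 + -1·-25/4 + 1·-7/4 + -3/2·-1 = -5/2
s_8 = 1·-5/2 + -1·-17/2 + 1·-25/4 + -3/2·-7/4 = 19/8
s_9 = 1·19/8 + -1·-5/2 + 1·-17/2 + -3/2·-25/4 = 23/4
s_10 = 1·23/4 + -1·19/8 + 1·-5/2 + -3/2·-17/2 = 109/8
s_11 = 1·109/8 + -1·23/4 + 1·19/8 + -3/2·-5/2 = 14
s_12 = 1·14 + -1·109/8 + 1·23/4 + -3/2·19/8 = 41/16
s_13 = 1·41/16 + -1·14 + 1·109/8 + -3/2·23/4 = -103/16
s_14 = 1·-103/16 + -1·41/16 + 1·14 + -3/2·109/8 = -247/16

-247/16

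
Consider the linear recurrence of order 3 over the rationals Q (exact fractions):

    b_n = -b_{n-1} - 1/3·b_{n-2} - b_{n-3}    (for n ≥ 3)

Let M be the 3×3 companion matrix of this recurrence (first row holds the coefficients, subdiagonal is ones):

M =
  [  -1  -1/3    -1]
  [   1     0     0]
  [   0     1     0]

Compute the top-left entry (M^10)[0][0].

(M^10)[0][0] is the top entry after applying M 10 times to the unit state (1, 0, 0). Equivalently it is h_{12} for the auxiliary sequence (h_n) obeying the same recurrence with h_2 = 1 and h_i = 0 for 0 ≤ i < 2:
h_3 = -1·1 + -1/3·0 + -1·0 = -1
h_4 = -1·-1 + -1/3·1 + -1·0 = 2/3
h_5 = -1·2/3 + -1/3·-1 + -1·1 = -4/3
h_6 = -1·-4/3 + -1/3·2/3 + -1·-1 = 19/9
h_7 = -1·19/9 + -1/3·-4/3 + -1·2/3 = -7/3
h_8 = -1·-7/3 + -1/3·19/9 + -1·-4/3 = 80/27
h_9 = -1·80/27 + -1/3·-7/3 + -1·19/9 = -116/27
h_10 = -1·-116/27 + -1/3·80/27 + -1·-7/3 = 457/81
h_11 = -1·457/81 + -1/3·-116/27 + -1·80/27 = -581/81
h_12 = -1·-581/81 + -1/3·457/81 + -1·-116/27 = 2330/243

2330/243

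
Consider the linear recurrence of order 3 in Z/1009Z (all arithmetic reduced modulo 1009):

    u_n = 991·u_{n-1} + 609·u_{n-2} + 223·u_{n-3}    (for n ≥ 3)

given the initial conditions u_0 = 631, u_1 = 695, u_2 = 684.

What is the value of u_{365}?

570

u_3 = 991·684 + 609·695 + 223·631 = 742
u_4 = 991·742 + 609·684 + 223·695 = 208
u_5 = 991·208 + 609·742 + 223·684 = 311
u_6 = 991·311 + 609·208 + 223·742 = 993
u_7 = 991·993 + 609·311 + 223·208 = 974
u_8 = 991·974 + 609·993 + 223·311 = 708
Continuing the recurrence:
  u_9 = 715;  u_10 = 843;  u_11 = 997;  u_12 = 45;  u_13 = 269;  u_14 = 716
  u_15 = 537;  u_16 = 27;  u_17 = 886;  u_18 = 175;  u_19 = 612;  u_20 = 527
  u_21 = 665;  u_22 = 480;  u_23 = 285;  u_24 = 606;  u_25 = 294;  u_26 = 510
  u_27 = 286;  u_28 = 701;  u_29 = 838;  u_30 = 364;  u_31 = 227;  u_32 = 864
  u_33 = 45;  u_34 = 857;  u_35 = 833;  u_36 = 346;  u_37 = 6;  u_38 = 837
  u_39 = 161;  u_40 = 646;  u_41 = 642;  u_42 = 35;  u_43 = 645;  u_44 = 512
  u_45 = 911;  u_46 = 330;  u_47 = 122;  u_48 = 345;  u_49 = 418;  u_50 = 744
  u_51 = 270;  u_52 = 626;  u_53 = 230;  u_54 = 407;  u_55 = 921;  u_56 = 55
  u_57 = 864;  u_58 = 337;  u_59 = 632;  u_60 = 82;  u_61 = 477;  u_62 = 668
  u_63 = 109;  u_64 = 667;  u_65 = 530;  u_66 = 217;  u_67 = 438;  u_68 = 299
  u_69 = 997;  u_70 = 488;  u_71 = 135;  u_72 = 485;  u_73 = 689;  u_74 = 278
  u_75 = 90;  u_76 = 467;  u_77 = 435;  u_78 = 1006;  u_79 = 825;  u_80 = 617
  u_81 = 276;  u_82 = 819;  u_83 = 341;  u_84 = 240;  u_85 = 548;  u_86 = 449
  u_87 = 795;  u_88 = 942;  u_89 = 268;  u_90 = 488;  u_91 = 245;  u_92 = 405
  u_93 = 507;  u_94 = 553;  u_95 = 659;  u_96 = 70;  u_97 = 728;  u_98 = 917
  u_99 = 514;  u_100 = 200;  u_101 = 336;  u_102 = 322;  u_103 = 259;  u_104 = 997
  u_105 = 710;  u_106 = 336;  u_107 = 895;  u_108 = 757;  u_109 = 957;  u_110 = 639
  u_111 = 525;  u_112 = 829;  u_113 = 313;  u_114 = 812;  u_115 = 655;  u_116 = 594
  u_117 = 203;  u_118 = 666;  u_119 = 932;  u_120 = 217;  u_121 = 855;  u_122 = 710
  u_123 = 347;  u_124 = 310;  u_125 = 833;  u_126 = 945;  u_127 = 431;  u_128 = 792
  u_129 = 872;  u_130 = 732;  u_131 = 296;  u_132 = 255;  u_133 = 895;  u_134 = 366
  u_135 = 22;  u_136 = 321;  u_137 = 446;  u_138 = 657;  u_139 = 419;  u_140 = 646
  u_141 = 580;  u_142 = 163;  u_143 = 943;  u_144 = 752;  u_145 = 781;  u_146 = 367
  u_147 = 40;  u_148 = 409;  u_149 = 966;  u_150 = 471;  u_151 = 38;  u_152 = 100
  u_153 = 250;  u_154 = 298;  u_155 = 683;  u_156 = 940;  u_157 = 332;  u_158 = 385
  u_159 = 269;  u_160 = 959;  u_161 = 344;  u_162 = 138;  u_163 = 116;  u_164 = 253
  u_165 = 0;  u_166 = 343;  u_167 = 804;  u_168 = 687;  u_169 = 827;  u_170 = 596
  u_171 = 356;  u_172 = 153;  u_173 = 871;  u_174 = 492;  u_175 = 752;  u_176 = 41
  u_177 = 897;  u_178 = 953;  u_179 = 465;  u_180 = 153;  u_181 = 558;  u_182 = 163
  u_183 = 704;  u_184 = 148;  u_185 = 299;  u_186 = 591;  u_187 = 639;  u_188 = 395
  u_189 = 253;  u_190 = 123;  u_191 = 815;  u_192 = 621;  u_193 = 14;  u_194 = 696
  u_195 = 284;  u_196 = 112;  u_197 = 241;  u_198 = 68;  u_199 = 0;  u_200 = 309
  u_201 = 521;  u_202 = 210;  u_203 = 5;  u_204 = 814;  u_205 = 917;  u_206 = 51
  u_207 = 469;  u_208 = 83;  u_209 = 872;  u_210 = 196;  u_211 = 160;  u_212 = 168
  u_213 = 900;  u_214 = 712;  u_215 = 645;  u_216 = 145;  u_217 = 75;  u_218 = 738
  u_219 = 150;  u_220 = 336;  u_221 = 653;  u_222 = 304;  u_223 = 975;  u_224 = 415
  u_225 = 265;  u_226 = 241;  u_227 = 369;  u_228 = 449;  u_229 = 979;  u_230 = 91
  u_231 = 508;  u_232 = 234;  u_233 = 555;  u_234 = 613;  u_235 = 768;  u_236 = 956
  u_237 = 974;  u_238 = 375;  u_239 = 476;  u_240 = 112;  u_241 = 181;  u_242 = 577
  u_243 = 712;  u_244 = 565;  u_245 = 186;  u_246 = 58;  u_247 = 101;  u_248 = 316
  u_249 = 143;  u_250 = 503;  u_251 = 178;  u_252 = 24;  u_253 = 177;  u_254 = 674
  u_255 = 113;  u_256 = 916;  u_257 = 831;  u_258 = 18;  u_259 = 696;  u_260 = 109
  u_261 = 118;  u_262 = 512;  u_263 = 179;  u_264 = 921;  u_265 = 773;  u_266 = 663
  u_267 = 284;  u_268 = 949;  u_269 = 14;  u_270 = 306;  u_271 = 737;  u_272 = 644
  u_273 = 979;  u_274 = 119;  u_275 = 102;  u_276 = 378;  u_277 = 122;  u_278 = 520
  u_279 = 909;  u_280 = 608;  u_281 = 729;  u_282 = 871;  u_283 = 845;  u_284 = 757
  u_285 = 11;  u_286 = 463;  u_287 = 691;  u_288 = 561;  u_289 = 389;  u_290 = 384
  u_291 = 933;  u_292 = 100;  u_293 = 215;  u_294 = 731;  u_295 = 835;  u_296 = 837
  u_297 = 612;  u_298 = 820;  u_299 = 748;  u_300 = 848;  u_301 = 575;  u_302 = 892
  u_303 = 561;  u_304 = 460;  u_305 = 542;  u_306 = 968;  u_307 = 535;  u_308 = 502
  u_309 = 900;  u_310 = 178;  u_311 = 992;  u_312 = 654;  u_313 = 416;  u_314 = 560
  u_315 = 641;  u_316 = 508;  u_317 = 596;  u_318 = 654;  u_319 = 336;  u_320 = 466
  u_321 = 27;  u_322 = 41;  u_323 = 561;  u_324 = 712;  u_325 = 970;  u_326 = 427
  u_327 = 205;  u_328 = 451;  u_329 = 58;  u_330 = 486;  u_331 = 13;  u_332 = 929
  u_333 = 691;  u_334 = 263;  u_335 = 699;  u_336 = 996;  u_337 = 254;  u_338 = 110
  u_339 = 475;  u_340 = 56;  u_341 = 7;  u_342 = 661;  u_343 = 817;  u_344 = 939
  u_345 = 456;  u_346 = 183;  u_347 = 496;  u_348 = 389;  u_349 = 883;  u_350 = 663
  u_351 = 97;  u_352 = 593;  u_353 = 502;  u_354 = 402;  u_355 = 887;  u_356 = 765
  u_357 = 569;  u_358 = 621;  u_359 = 429;  u_360 = 926;  u_361 = 665;  u_362 = 862
  u_363 = 657
u_364 = 991·657 + 609·862 + 223·665 = 532
u_365 = 991·532 + 609·657 + 223·862 = 570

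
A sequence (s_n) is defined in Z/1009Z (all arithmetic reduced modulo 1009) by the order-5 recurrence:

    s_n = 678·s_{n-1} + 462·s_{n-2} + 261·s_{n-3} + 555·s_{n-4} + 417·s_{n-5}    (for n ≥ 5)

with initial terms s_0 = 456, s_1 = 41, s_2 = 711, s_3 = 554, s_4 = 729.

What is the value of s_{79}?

s_5 = 678·729 + 462·554 + 261·711 + 555·41 + 417·456 = 446
s_6 = 678·446 + 462·729 + 261·554 + 555·711 + 417·41 = 826
s_7 = 678·826 + 462·446 + 261·729 + 555·554 + 417·711 = 392
s_8 = 678·392 + 462·826 + 261·446 + 555·729 + 417·554 = 933
s_9 = 678·933 + 462·392 + 261·826 + 555·446 + 417·729 = 693
s_10 = 678·693 + 462·933 + 261·392 + 555·826 + 417·446 = 936
Continuing the recurrence:
  s_11 = 593;  s_12 = 509;  s_13 = 442;  s_14 = 712;  s_15 = 491;  s_16 = 325
  s_17 = 867;  s_18 = 713;  s_19 = 486;  s_20 = 1001;  s_21 = 803;  s_22 = 130
  s_23 = 963;  s_24 = 789;  s_25 = 120;  s_26 = 376;  s_27 = 117;  s_28 = 807
  s_29 = 184;  s_30 = 832;  s_31 = 819;  s_32 = 125;  s_33 = 947;  s_34 = 112
  s_35 = 549;  s_36 = 383;  s_37 = 264;  s_38 = 763;  s_39 = 924;  s_40 = 96
  s_41 = 458;  s_42 = 522;  s_43 = 887;  s_44 = 184;  s_45 = 406;  s_46 = 921
  s_47 = 998;  s_48 = 126;  s_49 = 232;  s_50 = 129;  s_51 = 84;  s_52 = 285
  s_53 = 22;  s_54 = 852;  s_55 = 823;  s_56 = 303;  s_57 = 717;  s_58 = 150
  s_59 = 278;  s_60 = 754;  s_61 = 356;  s_62 = 198;  s_63 = 1005;  s_64 = 695
  s_65 = 831;  s_66 = 627;  s_67 = 220;  s_68 = 512;  s_69 = 284;  s_70 = 498
  s_71 = 250;  s_72 = 22;  s_73 = 893;  s_74 = 92;  s_75 = 729;  s_76 = 397
  s_77 = 649
s_78 = 678·649 + 462·397 + 261·729 + 555·92 + 417·893 = 112
s_79 = 678·112 + 462·649 + 261·397 + 555·729 + 417·92 = 124

124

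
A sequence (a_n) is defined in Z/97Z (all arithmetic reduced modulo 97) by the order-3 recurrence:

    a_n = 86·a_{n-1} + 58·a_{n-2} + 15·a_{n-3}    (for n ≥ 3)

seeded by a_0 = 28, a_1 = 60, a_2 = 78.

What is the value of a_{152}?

a_3 = 86·78 + 58·60 + 15·28 = 35
a_4 = 86·35 + 58·78 + 15·60 = 92
a_5 = 86·92 + 58·35 + 15·78 = 54
a_6 = 86·54 + 58·92 + 15·35 = 29
a_7 = 86·29 + 58·54 + 15·92 = 22
a_8 = 86·22 + 58·29 + 15·54 = 19
Continuing the recurrence:
  a_9 = 47;  a_10 = 42;  a_11 = 27;  a_12 = 31;  a_13 = 12;  a_14 = 34
  a_15 = 11;  a_16 = 91;  a_17 = 50;  a_18 = 43;  a_19 = 9;  a_20 = 41
  a_21 = 37;  a_22 = 69;  a_23 = 62;  a_24 = 92;  a_25 = 30;  a_26 = 19
  a_27 = 1;  a_28 = 86;  a_29 = 76;  a_30 = 93;  a_31 = 19;  a_32 = 20
  a_33 = 46;  a_34 = 66;  a_35 = 11;  a_36 = 32;  a_37 = 15;  a_38 = 13
  a_39 = 43;  a_40 = 21;  a_41 = 33;  a_42 = 45;  a_43 = 85;  a_44 = 36
  a_45 = 68;  a_46 = 93;  a_47 = 66;  a_48 = 62;  a_49 = 79;  a_50 = 31
  a_51 = 30;  a_52 = 34;  a_53 = 85;  a_54 = 32;  a_55 = 44;  a_56 = 28
  a_57 = 8;  a_58 = 62;  a_59 = 8;  a_60 = 39;  a_61 = 92;  a_62 = 12
  a_63 = 66;  a_64 = 89;  a_65 = 22;  a_66 = 90;  a_67 = 69;  a_68 = 38
  a_69 = 84;  a_70 = 84;  a_71 = 56;  a_72 = 84;  a_73 = 92;  a_74 = 44
  a_75 = 1;  a_76 = 41;  a_77 = 73;  a_78 = 38;  a_79 = 66;  a_80 = 51
  a_81 = 54;  a_82 = 56;  a_83 = 80;  a_84 = 74;  a_85 = 10;  a_86 = 47
  a_87 = 9;  a_88 = 61;  a_89 = 71;  a_90 = 79;  a_91 = 90;  a_92 = 1
  a_93 = 89;  a_94 = 41;  a_95 = 70;  a_96 = 33;  a_97 = 44;  a_98 = 55
  a_99 = 17;  a_100 = 74;  a_101 = 27;  a_102 = 79;  a_103 = 61;  a_104 = 48
  a_105 = 24;  a_106 = 40;  a_107 = 23;  a_108 = 2;  a_109 = 69;  a_110 = 90
  a_111 = 35;  a_112 = 50;  a_113 = 17;  a_114 = 37;  a_115 = 68;  a_116 = 4
  a_117 = 90;  a_118 = 68;  a_119 = 70;  a_120 = 62;  a_121 = 33;  a_122 = 15
  a_123 = 60;  a_124 = 26;  a_125 = 24;  a_126 = 10;  a_127 = 23;  a_128 = 8
  a_129 = 38;  a_130 = 3;  a_131 = 60;  a_132 = 84;  a_133 = 79;  a_134 = 53
  a_135 = 21;  a_136 = 51;  a_137 = 94;  a_138 = 8;  a_139 = 18;  a_140 = 27
  a_141 = 91;  a_142 = 59;  a_143 = 87;  a_144 = 47;  a_145 = 79;  a_146 = 58
  a_147 = 90;  a_148 = 67;  a_149 = 18;  a_150 = 91
a_151 = 86·91 + 58·18 + 15·67 = 78
a_152 = 86·78 + 58·91 + 15·18 = 34

34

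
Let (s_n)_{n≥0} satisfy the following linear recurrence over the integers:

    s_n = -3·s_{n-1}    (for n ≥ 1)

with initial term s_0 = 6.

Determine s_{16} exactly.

s_1 = -3·6 = -18
s_2 = -3·-18 = 54
s_3 = -3·54 = -162
s_4 = -3·-162 = 486
s_5 = -3·486 = -1458
s_6 = -3·-1458 = 4374
s_7 = -3·4374 = -13122
s_8 = -3·-13122 = 39366
s_9 = -3·39366 = -118098
s_10 = -3·-118098 = 354294
s_11 = -3·354294 = -1062882
s_12 = -3·-1062882 = 3188646
s_13 = -3·3188646 = -9565938
s_14 = -3·-9565938 = 28697814
s_15 = -3·28697814 = -86093442
s_16 = -3·-86093442 = 258280326

258280326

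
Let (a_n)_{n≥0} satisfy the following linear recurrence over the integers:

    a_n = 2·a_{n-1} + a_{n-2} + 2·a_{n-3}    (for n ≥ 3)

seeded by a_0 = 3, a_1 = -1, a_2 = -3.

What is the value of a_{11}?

-6881

a_3 = 2·-3 + 1·-1 + 2·3 = -1
a_4 = 2·-1 + 1·-3 + 2·-1 = -7
a_5 = 2·-7 + 1·-1 + 2·-3 = -21
a_6 = 2·-21 + 1·-7 + 2·-1 = -51
a_7 = 2·-51 + 1·-21 + 2·-7 = -137
a_8 = 2·-137 + 1·-51 + 2·-21 = -367
a_9 = 2·-367 + 1·-137 + 2·-51 = -973
a_10 = 2·-973 + 1·-367 + 2·-137 = -2587
a_11 = 2·-2587 + 1·-973 + 2·-367 = -6881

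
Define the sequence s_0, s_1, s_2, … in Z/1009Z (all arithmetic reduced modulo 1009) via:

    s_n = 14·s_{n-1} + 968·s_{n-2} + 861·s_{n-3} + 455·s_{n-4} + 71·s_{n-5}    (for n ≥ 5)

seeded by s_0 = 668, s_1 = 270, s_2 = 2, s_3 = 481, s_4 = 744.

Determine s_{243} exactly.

423

s_5 = 14·744 + 968·481 + 861·2 + 455·270 + 71·668 = 246
s_6 = 14·246 + 968·744 + 861·481 + 455·2 + 71·270 = 534
s_7 = 14·534 + 968·246 + 861·744 + 455·481 + 71·2 = 330
s_8 = 14·330 + 968·534 + 861·246 + 455·744 + 71·481 = 145
s_9 = 14·145 + 968·330 + 861·534 + 455·246 + 71·744 = 565
s_10 = 14·565 + 968·145 + 861·330 + 455·534 + 71·246 = 662
Continuing the recurrence:
  s_11 = 348;  s_12 = 668;  s_13 = 11;  s_14 = 247;  s_15 = 513;  s_16 = 186
  s_17 = 475;  s_18 = 951;  s_19 = 328;  s_20 = 210;  s_21 = 382;  s_22 = 934
  s_23 = 466;  s_24 = 262;  s_25 = 744;  s_26 = 387;  s_27 = 574;  s_28 = 47
  s_29 = 504;  s_30 = 763;  s_31 = 288;  s_32 = 656;  s_33 = 65;  s_34 = 540
  s_35 = 192;  s_36 = 273;  s_37 = 253;  s_38 = 340;  s_39 = 981;  s_40 = 306
  s_41 = 818;  s_42 = 147;  s_43 = 217;  s_44 = 72;  s_45 = 22;  s_46 = 402
  s_47 = 324;  s_48 = 677;  s_49 = 252;  s_50 = 292;  s_51 = 910;  s_52 = 892
  s_53 = 852;  s_54 = 509;  s_55 = 512;  s_56 = 730;  s_57 = 639;  s_58 = 590
  s_59 = 851;  s_60 = 323;  s_61 = 888;  s_62 = 395;  s_63 = 290;  s_64 = 260
  s_65 = 50;  s_66 = 201;  s_67 = 190;  s_68 = 793;  s_69 = 648;  s_70 = 57
  s_71 = 974;  s_72 = 117;  s_73 = 702;  s_74 = 425;  s_75 = 442;  s_76 = 193
  s_77 = 174;  s_78 = 794;  s_79 = 867;  s_80 = 381;  s_81 = 643;  s_82 = 565
  s_83 = 670;  s_84 = 847;  s_85 = 422;  s_86 = 192;  s_87 = 168;  s_88 = 730
  s_89 = 38;  s_90 = 502;  s_91 = 619;  s_92 = 631;  s_93 = 477;  s_94 = 232
  s_95 = 745;  s_96 = 45;  s_97 = 830;  s_98 = 600;  s_99 = 277;  s_100 = 438
  s_101 = 264;  s_102 = 206;  s_103 = 16;  s_104 = 133;  s_105 = 856;  s_106 = 602
  s_107 = 779;  s_108 = 898;  s_109 = 877;  s_110 = 117;  s_111 = 921;  s_112 = 149
  s_113 = 148;  s_114 = 382;  s_115 = 990;  s_116 = 508;  s_117 = 13;  s_118 = 1008
  s_119 = 259;  s_120 = 473;  s_121 = 801;  s_122 = 371;  s_123 = 952;  s_124 = 165
  s_125 = 681;  s_126 = 775;  s_127 = 284;  s_128 = 963;  s_129 = 854;  s_130 = 465
  s_131 = 100;  s_132 = 473;  s_133 = 162;  s_134 = 142;  s_135 = 830;  s_136 = 319
  s_137 = 209;  s_138 = 632;  s_139 = 766;  s_140 = 551;  s_141 = 516;  s_142 = 116
  s_143 = 721;  s_144 = 982;  s_145 = 778;  s_146 = 761;  s_147 = 199;  s_148 = 283
  s_149 = 151;  s_150 = 321;  s_151 = 95;  s_152 = 752;  s_153 = 500;  s_154 = 831
  s_155 = 340;  s_156 = 407;  s_157 = 330;  s_158 = 86;  s_159 = 888;  s_160 = 888
  s_161 = 74;  s_162 = 700;  s_163 = 950;  s_164 = 812;  s_165 = 851;  s_166 = 336
  s_167 = 635;  s_168 = 349;  s_169 = 650;  s_170 = 95;  s_171 = 712;  s_172 = 745
  s_173 = 142;  s_174 = 847;  s_175 = 465;  s_176 = 261;  s_177 = 954;  s_178 = 368
  s_179 = 349;  s_180 = 376;  s_181 = 627;  s_182 = 309;  s_183 = 940;  s_184 = 636
  s_185 = 507;  s_186 = 780;  s_187 = 566;  s_188 = 742;  s_189 = 269;  s_190 = 980
  s_191 = 958;  s_192 = 444;  s_193 = 2;  s_194 = 321;  s_195 = 210;  s_196 = 208
  s_197 = 417;  s_198 = 428;  s_199 = 777;  s_200 = 804;  s_201 = 487;  s_202 = 467
  s_203 = 261;  s_204 = 448;  s_205 = 297;  s_206 = 496;  s_207 = 664;  s_208 = 890
  s_209 = 69;  s_210 = 972;  s_211 = 469;  s_212 = 960;  s_213 = 435;  s_214 = 408
  s_215 = 61;  s_216 = 371;  s_217 = 540;  s_218 = 64;  s_219 = 751;  s_220 = 206
  s_221 = 574;  s_222 = 298;  s_223 = 762;  s_224 = 9;  s_225 = 794;  s_226 = 658
  s_227 = 134;  s_228 = 339;  s_229 = 428;  s_230 = 100;  s_231 = 1008;  s_232 = 446
  s_233 = 422;  s_234 = 91;  s_235 = 284;  s_236 = 397;  s_237 = 304;  s_238 = 161
  s_239 = 121;  s_240 = 559;  s_241 = 248
s_242 = 14·248 + 968·559 + 861·121 + 455·161 + 71·304 = 980
s_243 = 14·980 + 968·248 + 861·559 + 455·121 + 71·161 = 423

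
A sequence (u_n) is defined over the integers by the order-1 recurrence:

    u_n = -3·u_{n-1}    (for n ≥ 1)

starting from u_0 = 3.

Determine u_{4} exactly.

u_1 = -3·3 = -9
u_2 = -3·-9 = 27
u_3 = -3·27 = -81
u_4 = -3·-81 = 243

243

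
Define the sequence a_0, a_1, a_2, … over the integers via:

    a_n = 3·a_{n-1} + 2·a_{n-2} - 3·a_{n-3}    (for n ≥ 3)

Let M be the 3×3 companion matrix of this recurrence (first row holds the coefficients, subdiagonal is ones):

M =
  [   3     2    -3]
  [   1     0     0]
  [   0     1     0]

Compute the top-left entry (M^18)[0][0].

2491376165

(M^18)[0][0] is the top entry after applying M 18 times to the unit state (1, 0, 0). Equivalently it is h_{20} for the auxiliary sequence (h_n) obeying the same recurrence with h_2 = 1 and h_i = 0 for 0 ≤ i < 2:
h_3 = 3·1 + 2·0 + -3·0 = 3
h_4 = 3·3 + 2·1 + -3·0 = 11
h_5 = 3·11 + 2·3 + -3·1 = 36
h_6 = 3·36 + 2·11 + -3·3 = 121
h_7 = 3·121 + 2·36 + -3·11 = 402
h_8 = 3·402 + 2·121 + -3·36 = 1340
h_9 = 3·1340 + 2·402 + -3·121 = 4461
h_10 = 3·4461 + 2·1340 + -3·402 = 14857
h_11 = 3·14857 + 2·4461 + -3·1340 = 49473
h_12 = 3·49473 + 2·14857 + -3·4461 = 164750
h_13 = 3·164750 + 2·49473 + -3·14857 = 548625
h_14 = 3·548625 + 2·164750 + -3·49473 = 1826956
h_15 = 3·1826956 + 2·548625 + -3·164750 = 6083868
h_16 = 3·6083868 + 2·1826956 + -3·548625 = 20259641
h_17 = 3·20259641 + 2·6083868 + -3·1826956 = 67465791
h_18 = 3·67465791 + 2·20259641 + -3·6083868 = 224665051
h_19 = 3·224665051 + 2·67465791 + -3·20259641 = 748147812
h_20 = 3·748147812 + 2·224665051 + -3·67465791 = 2491376165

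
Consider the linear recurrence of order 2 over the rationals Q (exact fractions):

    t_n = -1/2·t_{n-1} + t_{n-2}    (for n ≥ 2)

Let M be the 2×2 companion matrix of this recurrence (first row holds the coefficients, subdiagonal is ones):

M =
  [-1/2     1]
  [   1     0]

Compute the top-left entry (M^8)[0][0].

(M^8)[0][0] is the top entry after applying M 8 times to the unit state (1, 0). Equivalently it is h_{9} for the auxiliary sequence (h_n) obeying the same recurrence with h_1 = 1 and h_i = 0 for 0 ≤ i < 1:
h_2 = -1/2·1 + 1·0 = -1/2
h_3 = -1/2·-1/2 + 1·1 = 5/4
h_4 = -1/2·5/4 + 1·-1/2 = -9/8
h_5 = -1/2·-9/8 + 1·5/4 = 29/16
h_6 = -1/2·29/16 + 1·-9/8 = -65/32
h_7 = -1/2·-65/32 + 1·29/16 = 181/64
h_8 = -1/2·181/64 + 1·-65/32 = -441/128
h_9 = -1/2·-441/128 + 1·181/64 = 1165/256

1165/256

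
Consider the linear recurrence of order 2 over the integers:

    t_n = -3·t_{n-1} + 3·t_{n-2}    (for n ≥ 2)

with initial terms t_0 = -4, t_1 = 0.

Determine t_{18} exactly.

t_2 = -3·0 + 3·-4 = -12
t_3 = -3·-12 + 3·0 = 36
t_4 = -3·36 + 3·-12 = -144
t_5 = -3·-144 + 3·36 = 540
t_6 = -3·540 + 3·-144 = -2052
t_7 = -3·-2052 + 3·540 = 7776
t_8 = -3·7776 + 3·-2052 = -29484
t_9 = -3·-29484 + 3·7776 = 111780
t_10 = -3·111780 + 3·-29484 = -423792
t_11 = -3·-423792 + 3·111780 = 1606716
t_12 = -3·1606716 + 3·-423792 = -6091524
t_13 = -3·-6091524 + 3·1606716 = 23094720
t_14 = -3·23094720 + 3·-6091524 = -87558732
t_15 = -3·-87558732 + 3·23094720 = 331960356
t_16 = -3·331960356 + 3·-87558732 = -1258557264
t_17 = -3·-1258557264 + 3·331960356 = 4771552860
t_18 = -3·4771552860 + 3·-1258557264 = -18090330372

-18090330372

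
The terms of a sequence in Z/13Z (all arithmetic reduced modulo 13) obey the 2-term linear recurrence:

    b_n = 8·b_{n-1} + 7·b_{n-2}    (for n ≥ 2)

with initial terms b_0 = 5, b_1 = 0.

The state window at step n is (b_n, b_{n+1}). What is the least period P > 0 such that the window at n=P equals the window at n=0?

12

n=0: window = (5, 0)
n=1: window = (0, 9)
n=2: window = (9, 7)
n=3: window = (7, 2)
n=4: window = (2, 0)
n=5: window = (0, 1)
n=6: window = (1, 8)
n=7: window = (8, 6)
n=8: window = (6, 0)
n=9: window = (0, 3)
n=10: window = (3, 11)
n=11: window = (11, 5)
n=12: window = (5, 0)
window at n=12 equals window at n=0 → period = 12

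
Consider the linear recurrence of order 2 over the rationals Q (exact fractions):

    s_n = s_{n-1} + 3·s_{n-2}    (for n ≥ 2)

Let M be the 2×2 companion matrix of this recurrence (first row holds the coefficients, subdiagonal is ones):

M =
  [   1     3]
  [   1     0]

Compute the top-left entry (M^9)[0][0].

(M^9)[0][0] is the top entry after applying M 9 times to the unit state (1, 0). Equivalently it is h_{10} for the auxiliary sequence (h_n) obeying the same recurrence with h_1 = 1 and h_i = 0 for 0 ≤ i < 1:
h_2 = 1·1 + 3·0 = 1
h_3 = 1·1 + 3·1 = 4
h_4 = 1·4 + 3·1 = 7
h_5 = 1·7 + 3·4 = 19
h_6 = 1·19 + 3·7 = 40
h_7 = 1·40 + 3·19 = 97
h_8 = 1·97 + 3·40 = 217
h_9 = 1·217 + 3·97 = 508
h_10 = 1·508 + 3·217 = 1159

1159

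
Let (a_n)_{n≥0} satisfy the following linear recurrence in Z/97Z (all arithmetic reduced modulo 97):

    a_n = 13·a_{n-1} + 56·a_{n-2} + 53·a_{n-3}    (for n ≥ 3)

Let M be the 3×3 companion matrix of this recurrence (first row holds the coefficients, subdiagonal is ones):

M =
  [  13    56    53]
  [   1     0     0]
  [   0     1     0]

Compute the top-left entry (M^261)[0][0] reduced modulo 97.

53

(M^261)[0][0] is the top entry after applying M 261 times to the unit state (1, 0, 0). Equivalently it is h_{263} for the auxiliary sequence (h_n) obeying the same recurrence with h_2 = 1 and h_i = 0 for 0 ≤ i < 2:
h_3 = 13·1 + 56·0 + 53·0 = 13
h_4 = 13·13 + 56·1 + 53·0 = 31
h_5 = 13·31 + 56·13 + 53·1 = 20
h_6 = 13·20 + 56·31 + 53·13 = 66
h_7 = 13·66 + 56·20 + 53·31 = 32
h_8 = 13·32 + 56·66 + 53·20 = 31
Continuing the recurrence:
  h_9 = 67;  h_10 = 35;  h_11 = 30;  h_12 = 81;  h_13 = 29;  h_14 = 4
  h_15 = 52;  h_16 = 12;  h_17 = 79;  h_18 = 90;  h_19 = 22;  h_20 = 7
  h_21 = 79;  h_22 = 63;  h_23 = 85;  h_24 = 90;  h_25 = 54;  h_26 = 62
  h_27 = 64;  h_28 = 85;  h_29 = 21;  h_30 = 83;  h_31 = 67;  h_32 = 36
  h_33 = 83;  h_34 = 50;  h_35 = 28;  h_36 = 94;  h_37 = 8;  h_38 = 62
  h_39 = 28;  h_40 = 89;  h_41 = 94;  h_42 = 27;  h_43 = 50;  h_44 = 63
  h_45 = 6;  h_46 = 48;  h_47 = 31;  h_48 = 14;  h_49 = 0;  h_50 = 2
  h_51 = 89;  h_52 = 8;  h_53 = 53;  h_54 = 34;  h_55 = 51;  h_56 = 41
  h_57 = 50;  h_58 = 23;  h_59 = 34;  h_60 = 15;  h_61 = 20;  h_62 = 89
  h_63 = 65;  h_64 = 2;  h_65 = 41;  h_66 = 16;  h_67 = 88;  h_68 = 42
  h_69 = 17;  h_70 = 59;  h_71 = 65;  h_72 = 6;  h_73 = 55;  h_74 = 34
  h_75 = 57;  h_76 = 31;  h_77 = 62;  h_78 = 34;  h_79 = 28;  h_80 = 25
  h_81 = 9;  h_82 = 91;  h_83 = 5;  h_84 = 12;  h_85 = 21;  h_86 = 46
  h_87 = 82;  h_88 = 2;  h_89 = 72;  h_90 = 59;  h_91 = 55;  h_92 = 75
  h_93 = 4;  h_94 = 86;  h_95 = 79;  h_96 = 41;  h_97 = 9;  h_98 = 4
  h_99 = 13;  h_100 = 94;  h_101 = 28;  h_102 = 12;  h_103 = 13;  h_104 = 94
  h_105 = 64;  h_106 = 92;  h_107 = 62;  h_108 = 38;  h_109 = 15;  h_110 = 80
  h_111 = 14;  h_112 = 25;  h_113 = 14;  h_114 = 93;  h_115 = 20;  h_116 = 2
  h_117 = 61;  h_118 = 25;  h_119 = 64;  h_120 = 33;  h_121 = 3;  h_122 = 41
  h_123 = 25;  h_124 = 64;  h_125 = 40;  h_126 = 94;  h_127 = 64;  h_128 = 68
  h_129 = 41;  h_130 = 70;  h_131 = 20;  h_132 = 48;  h_133 = 22;  h_134 = 57
  h_135 = 55;  h_136 = 29;  h_137 = 76;  h_138 = 95;  h_139 = 44;  h_140 = 26
  h_141 = 77;  h_142 = 36;  h_143 = 47;  h_144 = 15;  h_145 = 79;  h_146 = 90
  h_147 = 84;  h_148 = 37;  h_149 = 61;  h_150 = 42;  h_151 = 6;  h_152 = 37
  h_153 = 36;  h_154 = 45;  h_155 = 3;  h_156 = 5;  h_157 = 96;  h_158 = 38
  h_159 = 24;  h_160 = 59;  h_161 = 51;  h_162 = 1;  h_163 = 79;  h_164 = 3
  h_165 = 54;  h_166 = 13;  h_167 = 54;  h_168 = 24;  h_169 = 48;  h_170 = 77
  h_171 = 14;  h_172 = 54;  h_173 = 38;  h_174 = 89;  h_175 = 36;  h_176 = 94
  h_177 = 1;  h_178 = 7;  h_179 = 85;  h_180 = 95;  h_181 = 61;  h_182 = 45
  h_183 = 15;  h_184 = 31;  h_185 = 39;  h_186 = 31;  h_187 = 59;  h_188 = 11
  h_189 = 46;  h_190 = 73;  h_191 = 34;  h_192 = 81;  h_193 = 36;  h_194 = 16
  h_195 = 18;  h_196 = 31;  h_197 = 28;  h_198 = 47;  h_199 = 39;  h_200 = 64
  h_201 = 75;  h_202 = 30;  h_203 = 28;  h_204 = 5;  h_205 = 22;  h_206 = 13
  h_207 = 17;  h_208 = 78;  h_209 = 36;  h_210 = 14;  h_211 = 27;  h_212 = 36
  h_213 = 6;  h_214 = 33;  h_215 = 54;  h_216 = 55;  h_217 = 56;  h_218 = 74
  h_219 = 29;  h_220 = 20;  h_221 = 83;  h_222 = 50;  h_223 = 53;  h_224 = 31
  h_225 = 7;  h_226 = 77;  h_227 = 29;  h_228 = 16;  h_229 = 93;  h_230 = 53
  h_231 = 52;  h_232 = 37;  h_233 = 91;  h_234 = 94;  h_235 = 34;  h_236 = 53
  h_237 = 9;  h_238 = 37;  h_239 = 11;  h_240 = 73;  h_241 = 34;  h_242 = 69
  h_243 = 74;  h_244 = 32;  h_245 = 69;  h_246 = 15;  h_247 = 32;  h_248 = 63
  h_249 = 11;  h_250 = 32;  h_251 = 6;  h_252 = 28;  h_253 = 68;  h_254 = 54
  h_255 = 77;  h_256 = 63;  h_257 = 39;  h_258 = 65;  h_259 = 63;  h_260 = 27
  h_261 = 49
h_262 = 13·49 + 56·27 + 53·63 = 56
h_263 = 13·56 + 56·49 + 53·27 = 53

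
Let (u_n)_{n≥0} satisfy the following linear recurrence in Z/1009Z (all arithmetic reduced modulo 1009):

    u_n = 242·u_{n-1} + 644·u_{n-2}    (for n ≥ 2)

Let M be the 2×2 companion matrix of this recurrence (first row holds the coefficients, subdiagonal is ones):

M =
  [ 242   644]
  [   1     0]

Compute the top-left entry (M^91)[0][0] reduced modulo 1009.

(M^91)[0][0] is the top entry after applying M 91 times to the unit state (1, 0). Equivalently it is h_{92} for the auxiliary sequence (h_n) obeying the same recurrence with h_1 = 1 and h_i = 0 for 0 ≤ i < 1:
h_2 = 242·1 + 644·0 = 242
h_3 = 242·242 + 644·1 = 686
h_4 = 242·686 + 644·242 = 998
h_5 = 242·998 + 644·686 = 207
h_6 = 242·207 + 644·998 = 632
h_7 = 242·632 + 644·207 = 705
h_8 = 242·705 + 644·632 = 470
h_9 = 242·470 + 644·705 = 702
h_10 = 242·702 + 644·470 = 352
h_11 = 242·352 + 644·702 = 484
h_12 = 242·484 + 644·352 = 756
h_13 = 242·756 + 644·484 = 238
h_14 = 242·238 + 644·756 = 609
h_15 = 242·609 + 644·238 = 977
h_16 = 242·977 + 644·609 = 23
h_17 = 242·23 + 644·977 = 93
h_18 = 242·93 + 644·23 = 994
h_19 = 242·994 + 644·93 = 767
h_20 = 242·767 + 644·994 = 388
h_21 = 242·388 + 644·767 = 606
h_22 = 242·606 + 644·388 = 996
h_23 = 242·996 + 644·606 = 671
h_24 = 242·671 + 644·996 = 642
h_25 = 242·642 + 644·671 = 250
h_26 = 242·250 + 644·642 = 727
h_27 = 242·727 + 644·250 = 937
h_28 = 242·937 + 644·727 = 750
h_29 = 242·750 + 644·937 = 935
h_30 = 242·935 + 644·750 = 952
h_31 = 242·952 + 644·935 = 99
h_32 = 242·99 + 644·952 = 367
h_33 = 242·367 + 644·99 = 211
h_34 = 242·211 + 644·367 = 854
h_35 = 242·854 + 644·211 = 501
h_36 = 242·501 + 644·854 = 233
h_37 = 242·233 + 644·501 = 655
h_38 = 242·655 + 644·233 = 817
h_39 = 242·817 + 644·655 = 8
h_40 = 242·8 + 644·817 = 377
h_41 = 242·377 + 644·8 = 531
h_42 = 242·531 + 644·377 = 987
h_43 = 242·987 + 644·531 = 643
h_44 = 242·643 + 644·987 = 178
h_45 = 242·178 + 644·643 = 91
h_46 = 242·91 + 644·178 = 439
h_47 = 242·439 + 644·91 = 375
h_48 = 242·375 + 644·439 = 136
h_49 = 242·136 + 644·375 = 973
h_50 = 242·973 + 644·136 = 170
h_51 = 242·170 + 644·973 = 803
h_52 = 242·803 + 644·170 = 97
h_53 = 242·97 + 644·803 = 791
h_54 = 242·791 + 644·97 = 631
h_55 = 242·631 + 644·791 = 202
h_56 = 242·202 + 644·631 = 189
h_57 = 242·189 + 644·202 = 260
h_58 = 242·260 + 644·189 = 998
h_59 = 242·998 + 644·260 = 311
h_60 = 242·311 + 644·998 = 575
h_61 = 242·575 + 644·311 = 410
h_62 = 242·410 + 644·575 = 335
h_63 = 242·335 + 644·410 = 32
h_64 = 242·32 + 644·335 = 495
h_65 = 242·495 + 644·32 = 147
h_66 = 242·147 + 644·495 = 195
h_67 = 242·195 + 644·147 = 598
h_68 = 242·598 + 644·195 = 893
h_69 = 242·893 + 644·598 = 863
h_70 = 242·863 + 644·893 = 954
h_71 = 242·954 + 644·863 = 629
h_72 = 242·629 + 644·954 = 763
h_73 = 242·763 + 644·629 = 466
h_74 = 242·466 + 644·763 = 762
h_75 = 242·762 + 644·466 = 188
h_76 = 242·188 + 644·762 = 445
h_77 = 242·445 + 644·188 = 728
h_78 = 242·728 + 644·445 = 634
h_79 = 242·634 + 644·728 = 716
h_80 = 242·716 + 644·634 = 384
h_81 = 242·384 + 644·716 = 91
h_82 = 242·91 + 644·384 = 924
h_83 = 242·924 + 644·91 = 701
h_84 = 242·701 + 644·924 = 885
h_85 = 242·885 + 644·701 = 683
h_86 = 242·683 + 644·885 = 674
h_87 = 242·674 + 644·683 = 587
h_88 = 242·587 + 644·674 = 980
h_89 = 242·980 + 644·587 = 707
h_90 = 242·707 + 644·980 = 59
h_91 = 242·59 + 644·707 = 401
h_92 = 242·401 + 644·59 = 841

841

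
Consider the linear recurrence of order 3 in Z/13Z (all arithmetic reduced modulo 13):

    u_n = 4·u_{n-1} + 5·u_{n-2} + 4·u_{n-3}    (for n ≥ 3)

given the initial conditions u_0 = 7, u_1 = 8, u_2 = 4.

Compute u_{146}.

9

u_3 = 4·4 + 5·8 + 4·7 = 6
u_4 = 4·6 + 5·4 + 4·8 = 11
u_5 = 4·11 + 5·6 + 4·4 = 12
u_6 = 4·12 + 5·11 + 4·6 = 10
u_7 = 4·10 + 5·12 + 4·11 = 1
u_8 = 4·1 + 5·10 + 4·12 = 11
u_9 = 4·11 + 5·1 + 4·10 = 11
u_10 = 4·11 + 5·11 + 4·1 = 12
u_11 = 4·12 + 5·11 + 4·11 = 4
u_12 = 4·4 + 5·12 + 4·11 = 3
u_13 = 4·3 + 5·4 + 4·12 = 2
u_14 = 4·2 + 5·3 + 4·4 = 0
u_15 = 4·0 + 5·2 + 4·3 = 9
u_16 = 4·9 + 5·0 + 4·2 = 5
u_17 = 4·5 + 5·9 + 4·0 = 0
u_18 = 4·0 + 5·5 + 4·9 = 9
u_19 = 4·9 + 5·0 + 4·5 = 4
u_20 = 4·4 + 5·9 + 4·0 = 9
u_21 = 4·9 + 5·4 + 4·9 = 1
u_22 = 4·1 + 5·9 + 4·4 = 0
u_23 = 4·0 + 5·1 + 4·9 = 2
u_24 = 4·2 + 5·0 + 4·1 = 12
u_25 = 4·12 + 5·2 + 4·0 = 6
u_26 = 4·6 + 5·12 + 4·2 = 1
u_27 = 4·1 + 5·6 + 4·12 = 4
u_28 = 4·4 + 5·1 + 4·6 = 6
u_29 = 4·6 + 5·4 + 4·1 = 9
u_30 = 4·9 + 5·6 + 4·4 = 4
u_31 = 4·4 + 5·9 + 4·6 = 7
u_32 = 4·7 + 5·4 + 4·9 = 6
u_33 = 4·6 + 5·7 + 4·4 = 10
u_34 = 4·10 + 5·6 + 4·7 = 7
u_35 = 4·7 + 5·10 + 4·6 = 11
u_36 = 4·11 + 5·7 + 4·10 = 2
u_37 = 4·2 + 5·11 + 4·7 = 0
u_38 = 4·0 + 5·2 + 4·11 = 2
u_39 = 4·2 + 5·0 + 4·2 = 3
u_40 = 4·3 + 5·2 + 4·0 = 9
u_41 = 4·9 + 5·3 + 4·2 = 7
u_42 = 4·7 + 5·9 + 4·3 = 7
u_43 = 4·7 + 5·7 + 4·9 = 8
u_44 = 4·8 + 5·7 + 4·7 = 4
(u_42, u_43, u_44) = (7, 8, 4) = (u_0, u_1, u_2), so the sequence has period 42.
146 ≡ 20 (mod 42), hence u_146 = u_20 = 9.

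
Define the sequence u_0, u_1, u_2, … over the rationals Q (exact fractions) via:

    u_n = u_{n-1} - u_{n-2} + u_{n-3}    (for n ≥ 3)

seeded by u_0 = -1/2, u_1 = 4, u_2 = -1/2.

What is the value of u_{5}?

u_3 = 1·-1/2 + -1·4 + 1·-1/2 = -5
u_4 = 1·-5 + -1·-1/2 + 1·4 = -1/2
u_5 = 1·-1/2 + -1·-5 + 1·-1/2 = 4

4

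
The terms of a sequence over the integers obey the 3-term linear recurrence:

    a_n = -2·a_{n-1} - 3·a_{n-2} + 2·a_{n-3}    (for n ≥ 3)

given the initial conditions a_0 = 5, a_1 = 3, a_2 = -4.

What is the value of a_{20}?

a_3 = -2·-4 + -3·3 + 2·5 = 9
a_4 = -2·9 + -3·-4 + 2·3 = 0
a_5 = -2·0 + -3·9 + 2·-4 = -35
a_6 = -2·-35 + -3·0 + 2·9 = 88
a_7 = -2·88 + -3·-35 + 2·0 = -71
a_8 = -2·-71 + -3·88 + 2·-35 = -192
a_9 = -2·-192 + -3·-71 + 2·88 = 773
a_10 = -2·773 + -3·-192 + 2·-71 = -1112
a_11 = -2·-1112 + -3·773 + 2·-192 = -479
a_12 = -2·-479 + -3·-1112 + 2·773 = 5840
a_13 = -2·5840 + -3·-479 + 2·-1112 = -12467
a_14 = -2·-12467 + -3·5840 + 2·-479 = 6456
a_15 = -2·6456 + -3·-12467 + 2·5840 = 36169
a_16 = -2·36169 + -3·6456 + 2·-12467 = -116640
a_17 = -2·-116640 + -3·36169 + 2·6456 = 137685
a_18 = -2·137685 + -3·-116640 + 2·36169 = 146888
a_19 = -2·146888 + -3·137685 + 2·-116640 = -940111
a_20 = -2·-940111 + -3·146888 + 2·137685 = 1714928

1714928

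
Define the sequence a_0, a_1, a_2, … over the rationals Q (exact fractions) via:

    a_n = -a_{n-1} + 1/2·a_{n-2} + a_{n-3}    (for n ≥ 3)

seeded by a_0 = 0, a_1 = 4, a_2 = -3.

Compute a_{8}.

a_3 = -1·-3 + 1/2·4 + 1·0 = 5
a_4 = -1·5 + 1/2·-3 + 1·4 = -5/2
a_5 = -1·-5/2 + 1/2·5 + 1·-3 = 2
a_6 = -1·2 + 1/2·-5/2 + 1·5 = 7/4
a_7 = -1·7/4 + 1/2·2 + 1·-5/2 = -13/4
a_8 = -1·-13/4 + 1/2·7/4 + 1·2 = 49/8

49/8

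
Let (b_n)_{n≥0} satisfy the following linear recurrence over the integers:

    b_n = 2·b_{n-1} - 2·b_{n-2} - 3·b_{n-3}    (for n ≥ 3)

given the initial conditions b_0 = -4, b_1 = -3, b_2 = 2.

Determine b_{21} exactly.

b_3 = 2·2 + -2·-3 + -3·-4 = 22
b_4 = 2·22 + -2·2 + -3·-3 = 49
b_5 = 2·49 + -2·22 + -3·2 = 48
b_6 = 2·48 + -2·49 + -3·22 = -68
b_7 = 2·-68 + -2·48 + -3·49 = -379
b_8 = 2·-379 + -2·-68 + -3·48 = -766
b_9 = 2·-766 + -2·-379 + -3·-68 = -570
b_10 = 2·-570 + -2·-766 + -3·-379 = 1529
b_11 = 2·1529 + -2·-570 + -3·-766 = 6496
b_12 = 2·6496 + -2·1529 + -3·-570 = 11644
b_13 = 2·11644 + -2·6496 + -3·1529 = 5709
b_14 = 2·5709 + -2·11644 + -3·6496 = -31358
b_15 = 2·-31358 + -2·5709 + -3·11644 = -109066
b_16 = 2·-109066 + -2·-31358 + -3·5709 = -172543
b_17 = 2·-172543 + -2·-109066 + -3·-31358 = -32880
b_18 = 2·-32880 + -2·-172543 + -3·-109066 = 606524
b_19 = 2·606524 + -2·-32880 + -3·-172543 = 1796437
b_20 = 2·1796437 + -2·606524 + -3·-32880 = 2478466
b_21 = 2·2478466 + -2·1796437 + -3·606524 = -455514

-455514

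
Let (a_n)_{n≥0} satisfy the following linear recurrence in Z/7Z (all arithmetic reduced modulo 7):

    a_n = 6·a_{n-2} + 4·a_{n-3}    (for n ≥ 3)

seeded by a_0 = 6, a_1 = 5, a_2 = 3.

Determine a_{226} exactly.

4

a_3 = 0·3 + 6·5 + 4·6 = 5
a_4 = 0·5 + 6·3 + 4·5 = 3
a_5 = 0·3 + 6·5 + 4·3 = 0
a_6 = 0·0 + 6·3 + 4·5 = 3
a_7 = 0·3 + 6·0 + 4·3 = 5
a_8 = 0·5 + 6·3 + 4·0 = 4
a_9 = 0·4 + 6·5 + 4·3 = 0
a_10 = 0·0 + 6·4 + 4·5 = 2
a_11 = 0·2 + 6·0 + 4·4 = 2
a_12 = 0·2 + 6·2 + 4·0 = 5
a_13 = 0·5 + 6·2 + 4·2 = 6
a_14 = 0·6 + 6·5 + 4·2 = 3
a_15 = 0·3 + 6·6 + 4·5 = 0
a_16 = 0·0 + 6·3 + 4·6 = 0
a_17 = 0·0 + 6·0 + 4·3 = 5
a_18 = 0·5 + 6·0 + 4·0 = 0
a_19 = 0·0 + 6·5 + 4·0 = 2
a_20 = 0·2 + 6·0 + 4·5 = 6
a_21 = 0·6 + 6·2 + 4·0 = 5
a_22 = 0·5 + 6·6 + 4·2 = 2
a_23 = 0·2 + 6·5 + 4·6 = 5
a_24 = 0·5 + 6·2 + 4·5 = 4
a_25 = 0·4 + 6·5 + 4·2 = 3
a_26 = 0·3 + 6·4 + 4·5 = 2
a_27 = 0·2 + 6·3 + 4·4 = 6
a_28 = 0·6 + 6·2 + 4·3 = 3
a_29 = 0·3 + 6·6 + 4·2 = 2
a_30 = 0·2 + 6·3 + 4·6 = 0
a_31 = 0·0 + 6·2 + 4·3 = 3
a_32 = 0·3 + 6·0 + 4·2 = 1
a_33 = 0·1 + 6·3 + 4·0 = 4
a_34 = 0·4 + 6·1 + 4·3 = 4
a_35 = 0·4 + 6·4 + 4·1 = 0
a_36 = 0·0 + 6·4 + 4·4 = 5
a_37 = 0·5 + 6·0 + 4·4 = 2
a_38 = 0·2 + 6·5 + 4·0 = 2
a_39 = 0·2 + 6·2 + 4·5 = 4
a_40 = 0·4 + 6·2 + 4·2 = 6
a_41 = 0·6 + 6·4 + 4·2 = 4
a_42 = 0·4 + 6·6 + 4·4 = 3
a_43 = 0·3 + 6·4 + 4·6 = 6
a_44 = 0·6 + 6·3 + 4·4 = 6
a_45 = 0·6 + 6·6 + 4·3 = 6
a_46 = 0·6 + 6·6 + 4·6 = 4
a_47 = 0·4 + 6·6 + 4·6 = 4
a_48 = 0·4 + 6·4 + 4·6 = 6
a_49 = 0·6 + 6·4 + 4·4 = 5
a_50 = 0·5 + 6·6 + 4·4 = 3
(a_48, a_49, a_50) = (6, 5, 3) = (a_0, a_1, a_2), so the sequence has period 48.
226 ≡ 34 (mod 48), hence a_226 = a_34 = 4.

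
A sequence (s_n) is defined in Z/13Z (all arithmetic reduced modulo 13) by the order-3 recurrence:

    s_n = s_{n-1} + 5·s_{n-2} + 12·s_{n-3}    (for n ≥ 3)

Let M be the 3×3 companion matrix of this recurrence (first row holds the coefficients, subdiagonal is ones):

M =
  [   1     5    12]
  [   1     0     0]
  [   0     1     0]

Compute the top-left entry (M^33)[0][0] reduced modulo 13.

5

(M^33)[0][0] is the top entry after applying M 33 times to the unit state (1, 0, 0). Equivalently it is h_{35} for the auxiliary sequence (h_n) obeying the same recurrence with h_2 = 1 and h_i = 0 for 0 ≤ i < 2:
h_3 = 1·1 + 5·0 + 12·0 = 1
h_4 = 1·1 + 5·1 + 12·0 = 6
h_5 = 1·6 + 5·1 + 12·1 = 10
h_6 = 1·10 + 5·6 + 12·1 = 0
h_7 = 1·0 + 5·10 + 12·6 = 5
h_8 = 1·5 + 5·0 + 12·10 = 8
h_9 = 1·8 + 5·5 + 12·0 = 7
h_10 = 1·7 + 5·8 + 12·5 = 3
h_11 = 1·3 + 5·7 + 12·8 = 4
h_12 = 1·4 + 5·3 + 12·7 = 12
h_13 = 1·12 + 5·4 + 12·3 = 3
h_14 = 1·3 + 5·12 + 12·4 = 7
h_15 = 1·7 + 5·3 + 12·12 = 10
h_16 = 1·10 + 5·7 + 12·3 = 3
h_17 = 1·3 + 5·10 + 12·7 = 7
h_18 = 1·7 + 5·3 + 12·10 = 12
h_19 = 1·12 + 5·7 + 12·3 = 5
h_20 = 1·5 + 5·12 + 12·7 = 6
h_21 = 1·6 + 5·5 + 12·12 = 6
h_22 = 1·6 + 5·6 + 12·5 = 5
h_23 = 1·5 + 5·6 + 12·6 = 3
h_24 = 1·3 + 5·5 + 12·6 = 9
h_25 = 1·9 + 5·3 + 12·5 = 6
h_26 = 1·6 + 5·9 + 12·3 = 9
h_27 = 1·9 + 5·6 + 12·9 = 4
h_28 = 1·4 + 5·9 + 12·6 = 4
h_29 = 1·4 + 5·4 + 12·9 = 2
h_30 = 1·2 + 5·4 + 12·4 = 5
h_31 = 1·5 + 5·2 + 12·4 = 11
h_32 = 1·11 + 5·5 + 12·2 = 8
h_33 = 1·8 + 5·11 + 12·5 = 6
h_34 = 1·6 + 5·8 + 12·11 = 9
h_35 = 1·9 + 5·6 + 12·8 = 5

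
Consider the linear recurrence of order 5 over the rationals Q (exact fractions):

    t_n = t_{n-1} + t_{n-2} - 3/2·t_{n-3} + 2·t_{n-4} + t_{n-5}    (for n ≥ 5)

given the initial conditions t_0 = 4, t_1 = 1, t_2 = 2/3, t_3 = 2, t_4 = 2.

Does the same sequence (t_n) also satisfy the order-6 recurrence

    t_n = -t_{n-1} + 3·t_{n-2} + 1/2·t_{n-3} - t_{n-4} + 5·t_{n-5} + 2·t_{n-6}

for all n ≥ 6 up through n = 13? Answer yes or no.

yes

Terms t_0..t_13: 4, 1, 2/3, 2, 2, 9, 31/3, 21, 143/6, 148/3, 214/3, 549/4, 813/4, 356
n=6: candidate gives 31/3, actual t_6 = 31/3 ✓
n=7: candidate gives 21, actual t_7 = 21 ✓
n=8: candidate gives 143/6, actual t_8 = 143/6 ✓
n=9: candidate gives 148/3, actual t_9 = 148/3 ✓
n=10: candidate gives 214/3, actual t_10 = 214/3 ✓
n=11: candidate gives 549/4, actual t_11 = 549/4 ✓
n=12: candidate gives 813/4, actual t_12 = 813/4 ✓
n=13: candidate gives 356, actual t_13 = 356 ✓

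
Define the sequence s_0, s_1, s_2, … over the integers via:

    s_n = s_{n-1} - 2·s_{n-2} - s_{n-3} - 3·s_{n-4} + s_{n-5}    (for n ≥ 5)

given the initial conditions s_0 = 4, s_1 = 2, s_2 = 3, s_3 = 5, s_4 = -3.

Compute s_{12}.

s_5 = 1·-3 + -2·5 + -1·3 + -3·2 + 1·4 = -18
s_6 = 1·-18 + -2·-3 + -1·5 + -3·3 + 1·2 = -24
s_7 = 1·-24 + -2·-18 + -1·-3 + -3·5 + 1·3 = 3
s_8 = 1·3 + -2·-24 + -1·-18 + -3·-3 + 1·5 = 83
s_9 = 1·83 + -2·3 + -1·-24 + -3·-18 + 1·-3 = 152
s_10 = 1·152 + -2·83 + -1·3 + -3·-24 + 1·-18 = 37
s_11 = 1·37 + -2·152 + -1·83 + -3·3 + 1·-24 = -383
s_12 = 1·-383 + -2·37 + -1·152 + -3·83 + 1·3 = -855

-855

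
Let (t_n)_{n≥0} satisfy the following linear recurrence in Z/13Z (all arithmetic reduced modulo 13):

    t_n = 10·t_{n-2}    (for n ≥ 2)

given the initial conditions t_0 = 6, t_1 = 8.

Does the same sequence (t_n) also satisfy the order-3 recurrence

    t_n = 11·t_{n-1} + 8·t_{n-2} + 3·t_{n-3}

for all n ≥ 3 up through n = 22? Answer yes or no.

Terms t_0..t_22: 6, 8, 8, 2, 2, 7, 7, 5, 5, 11, 11, 6, 6, 8, 8, 2, 2, 7, 7, 5, 5, 11, 11
n=3: candidate gives 1, actual t_3 = 2 ✗

no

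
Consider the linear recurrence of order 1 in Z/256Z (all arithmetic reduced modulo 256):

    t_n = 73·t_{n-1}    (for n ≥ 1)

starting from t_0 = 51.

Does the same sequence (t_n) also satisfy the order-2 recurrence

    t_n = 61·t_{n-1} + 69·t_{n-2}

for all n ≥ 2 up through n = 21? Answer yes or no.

Terms t_0..t_21: 51, 139, 163, 123, 19, 107, 131, 91, 243, 75, 99, 59, 211, 43, 67, 27, 179, 11, 35, 251, 147, 235
n=2: candidate gives 222, actual t_2 = 163 ✗

no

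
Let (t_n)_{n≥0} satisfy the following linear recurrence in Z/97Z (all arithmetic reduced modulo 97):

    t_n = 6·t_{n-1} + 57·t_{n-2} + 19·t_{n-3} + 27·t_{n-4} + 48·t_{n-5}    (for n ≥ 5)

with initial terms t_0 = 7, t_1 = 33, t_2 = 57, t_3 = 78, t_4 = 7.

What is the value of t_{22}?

36

t_5 = 6·7 + 57·78 + 19·57 + 27·33 + 48·7 = 8
t_6 = 6·8 + 57·7 + 19·78 + 27·57 + 48·33 = 8
t_7 = 6·8 + 57·8 + 19·7 + 27·78 + 48·57 = 47
t_8 = 6·47 + 57·8 + 19·8 + 27·7 + 48·78 = 70
t_9 = 6·70 + 57·47 + 19·8 + 27·8 + 48·7 = 20
t_10 = 6·20 + 57·70 + 19·47 + 27·8 + 48·8 = 74
t_11 = 6·74 + 57·20 + 19·70 + 27·47 + 48·8 = 8
t_12 = 6·8 + 57·74 + 19·20 + 27·70 + 48·47 = 62
t_13 = 6·62 + 57·8 + 19·74 + 27·20 + 48·70 = 23
t_14 = 6·23 + 57·62 + 19·8 + 27·74 + 48·20 = 89
t_15 = 6·89 + 57·23 + 19·62 + 27·8 + 48·74 = 1
t_16 = 6·1 + 57·89 + 19·23 + 27·62 + 48·8 = 8
t_17 = 6·8 + 57·1 + 19·89 + 27·23 + 48·62 = 58
t_18 = 6·58 + 57·8 + 19·1 + 27·89 + 48·23 = 62
t_19 = 6·62 + 57·58 + 19·8 + 27·1 + 48·89 = 78
t_20 = 6·78 + 57·62 + 19·58 + 27·8 + 48·1 = 33
t_21 = 6·33 + 57·78 + 19·62 + 27·58 + 48·8 = 12
t_22 = 6·12 + 57·33 + 19·78 + 27·62 + 48·58 = 36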